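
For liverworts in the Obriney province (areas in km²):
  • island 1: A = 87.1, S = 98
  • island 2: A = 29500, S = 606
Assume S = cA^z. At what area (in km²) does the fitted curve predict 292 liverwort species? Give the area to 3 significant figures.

2860 km²

z = ln(606/98) / ln(29500/87.1) = 1.8219 / 5.8251 = 0.3128
c = 98 / 87.1^0.3128 = 98 / 4.044 = 24.24
A = (292/24.24)^(1/0.3128) ⇒ ln A = ln(12.05)/0.3128 = 7.9578
A = e^7.9578 ≈ 2858 km²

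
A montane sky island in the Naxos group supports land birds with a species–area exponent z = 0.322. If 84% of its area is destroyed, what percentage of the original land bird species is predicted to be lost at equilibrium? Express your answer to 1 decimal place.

44.6%

S_new/S_old = (A_new/A_old)^z = 0.16^0.322
= exp(0.322 × ln 0.16) = exp(0.322 × -1.8326) = exp(-0.5901) ≈ 0.5543
Fraction lost = 1 − 0.5543 = 0.4457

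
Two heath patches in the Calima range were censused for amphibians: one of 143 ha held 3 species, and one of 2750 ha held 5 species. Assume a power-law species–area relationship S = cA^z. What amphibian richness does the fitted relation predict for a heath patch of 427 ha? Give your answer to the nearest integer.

z = ln(5/3) / ln(2750/143) = 0.5108 / 2.9565 = 0.1728
c = 3 / 143^0.1728 = 3 / 2.357 = 1.273
S₃ = 1.273 × 427^0.1728 = 1.273 × 2.848 ≈ 3.624

4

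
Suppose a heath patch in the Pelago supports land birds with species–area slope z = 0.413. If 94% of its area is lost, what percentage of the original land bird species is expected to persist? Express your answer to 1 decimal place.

S_new/S_old = (A_new/A_old)^z = 0.06^0.413
= exp(0.413 × ln 0.06) = exp(0.413 × -2.8134) = exp(-1.1619) ≈ 0.3129

31.3%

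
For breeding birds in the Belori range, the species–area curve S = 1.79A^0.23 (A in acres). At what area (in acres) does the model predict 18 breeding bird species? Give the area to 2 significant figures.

23000 acres

18 = 1.79 × A^0.23  ⇒  A^0.23 = 18/1.79 = 10.06
ln A = ln(10.06) / 0.23 = 2.3082 / 0.23 = 10.0355
A = e^10.0355 ≈ 22822 acres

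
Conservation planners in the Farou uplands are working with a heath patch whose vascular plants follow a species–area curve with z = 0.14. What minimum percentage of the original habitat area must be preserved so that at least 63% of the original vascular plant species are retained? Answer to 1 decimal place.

Need (A_new/A_old)^0.14 = 0.63, so A_new/A_old = 0.63^(1/0.14) = 0.63^7.143
ln(A_new/A_old) = ln 0.63 / 0.14 = -0.4620 / 0.14 = -3.3003
A_new/A_old = e^-3.3003 ≈ 0.03687

3.7%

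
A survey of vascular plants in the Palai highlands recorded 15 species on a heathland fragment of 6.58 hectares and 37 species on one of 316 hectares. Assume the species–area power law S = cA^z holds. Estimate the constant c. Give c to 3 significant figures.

9.67

z = ln(S₂/S₁) / ln(A₂/A₁) = ln(37/15) / ln(316/6.58) = 0.9029 / 3.8717 = 0.2332
c = S₁ / A₁^z = 15 / 6.58^0.2332 = 15 / 1.552 = 9.667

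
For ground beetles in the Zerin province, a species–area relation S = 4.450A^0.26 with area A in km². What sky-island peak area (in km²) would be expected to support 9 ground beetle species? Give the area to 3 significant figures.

9 = 4.45 × A^0.26  ⇒  A^0.26 = 9/4.45 = 2.022
ln A = ln(2.022) / 0.26 = 0.7043 / 0.26 = 2.7089
A = e^2.7089 ≈ 15.01 km²

15.0 km²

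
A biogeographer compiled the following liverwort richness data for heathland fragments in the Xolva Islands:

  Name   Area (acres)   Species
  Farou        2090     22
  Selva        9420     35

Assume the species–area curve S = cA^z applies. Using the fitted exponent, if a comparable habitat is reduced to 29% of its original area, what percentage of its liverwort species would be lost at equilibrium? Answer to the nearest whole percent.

z = ln(35/22) / ln(9420/2090) = 0.4643 / 1.5057 = 0.3084
S_new/S_old = (A_new/A_old)^z = 0.29^0.3084 = exp(0.3084 × -1.2379) = 0.6827
Fraction lost = 1 − 0.6827 = 0.3173

32%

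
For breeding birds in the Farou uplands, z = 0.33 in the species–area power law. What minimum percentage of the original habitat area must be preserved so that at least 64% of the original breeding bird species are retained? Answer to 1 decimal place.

Need (A_new/A_old)^0.33 = 0.64, so A_new/A_old = 0.64^(1/0.33) = 0.64^3.03
ln(A_new/A_old) = ln 0.64 / 0.33 = -0.4463 / 0.33 = -1.3524
A_new/A_old = e^-1.3524 ≈ 0.2586

25.9%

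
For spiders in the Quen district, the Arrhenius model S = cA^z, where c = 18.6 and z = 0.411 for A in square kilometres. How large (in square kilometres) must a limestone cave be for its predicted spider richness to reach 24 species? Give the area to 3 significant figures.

1.86 square kilometres

24 = 18.6 × A^0.411  ⇒  A^0.411 = 24/18.6 = 1.29
ln A = ln(1.29) / 0.411 = 0.2549 / 0.411 = 0.6202
A = e^0.6202 ≈ 1.859 square kilometres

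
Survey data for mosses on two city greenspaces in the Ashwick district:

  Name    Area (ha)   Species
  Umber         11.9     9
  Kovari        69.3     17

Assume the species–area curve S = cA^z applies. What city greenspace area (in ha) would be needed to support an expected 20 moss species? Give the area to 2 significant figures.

z = ln(17/9) / ln(69.3/11.9) = 0.6360 / 1.7619 = 0.3610
c = 9 / 11.9^0.3610 = 9 / 2.445 = 3.681
A = (20/3.681)^(1/0.3610) ⇒ ln A = ln(5.433)/0.3610 = 4.6887
A = e^4.6887 ≈ 108.7 ha

110 ha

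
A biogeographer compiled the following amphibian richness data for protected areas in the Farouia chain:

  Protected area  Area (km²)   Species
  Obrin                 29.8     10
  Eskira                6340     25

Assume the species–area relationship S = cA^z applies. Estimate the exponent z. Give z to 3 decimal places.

Taking logs: ln S = ln c + z ln A, so z = (ln S₂ − ln S₁)/(ln A₂ − ln A₁).
z = ln(25/10) / ln(6340/29.8) = ln(2.5) / ln(212.8) = 0.9163 / 5.3601 = 0.1709

0.171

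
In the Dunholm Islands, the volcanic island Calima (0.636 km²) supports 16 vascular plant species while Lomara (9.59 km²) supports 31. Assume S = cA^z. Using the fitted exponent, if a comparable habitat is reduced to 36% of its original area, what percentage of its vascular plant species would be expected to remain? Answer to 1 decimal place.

z = ln(31/16) / ln(9.59/0.636) = 0.6614 / 2.7133 = 0.2438
S_new/S_old = (A_new/A_old)^z = 0.36^0.2438 = exp(0.2438 × -1.0217) = 0.7795

78.0%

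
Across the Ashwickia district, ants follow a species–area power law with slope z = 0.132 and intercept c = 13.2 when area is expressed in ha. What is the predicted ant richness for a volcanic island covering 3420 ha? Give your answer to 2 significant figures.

S = 13.2 × 3420^0.132
ln S = ln 13.2 + 0.132 × ln 3420 = 2.5802 + 0.132 × 8.1374 = 3.6544
S = e^3.6544 ≈ 38.64

39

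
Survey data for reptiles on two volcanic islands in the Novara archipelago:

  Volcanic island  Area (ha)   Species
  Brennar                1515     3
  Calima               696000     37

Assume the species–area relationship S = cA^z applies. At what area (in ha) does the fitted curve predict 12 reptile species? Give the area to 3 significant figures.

44600 ha

z = ln(37/3) / ln(696000/1515) = 2.5123 / 6.1299 = 0.4098
c = 3 / 1515^0.4098 = 3 / 20.11 = 0.1492
A = (12/0.1492)^(1/0.4098) ⇒ ln A = ln(80.45)/0.4098 = 10.7057
A = e^10.7057 ≈ 44608 ha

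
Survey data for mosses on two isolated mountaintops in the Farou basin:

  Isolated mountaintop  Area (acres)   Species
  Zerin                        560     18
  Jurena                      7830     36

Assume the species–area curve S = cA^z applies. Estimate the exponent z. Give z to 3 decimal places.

0.263

Taking logs: ln S = ln c + z ln A, so z = (ln S₂ − ln S₁)/(ln A₂ − ln A₁).
z = ln(36/18) / ln(7830/560) = ln(2) / ln(13.98) = 0.6931 / 2.6378 = 0.2628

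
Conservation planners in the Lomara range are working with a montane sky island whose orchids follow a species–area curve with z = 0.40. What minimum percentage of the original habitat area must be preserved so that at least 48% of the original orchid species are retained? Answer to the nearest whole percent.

16%

Need (A_new/A_old)^0.4 = 0.48, so A_new/A_old = 0.48^(1/0.4) = 0.48^2.5
ln(A_new/A_old) = ln 0.48 / 0.4 = -0.7340 / 0.4 = -1.8349
A_new/A_old = e^-1.8349 ≈ 0.1596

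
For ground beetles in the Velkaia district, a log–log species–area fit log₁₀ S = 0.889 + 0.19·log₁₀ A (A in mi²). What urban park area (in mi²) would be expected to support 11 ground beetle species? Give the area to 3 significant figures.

6.34 mi²

11 = 7.745 × A^0.19  ⇒  A^0.19 = 11/7.745 = 1.42
ln A = ln(1.42) / 0.19 = 0.3509 / 0.19 = 1.8468
A = e^1.8468 ≈ 6.34 mi²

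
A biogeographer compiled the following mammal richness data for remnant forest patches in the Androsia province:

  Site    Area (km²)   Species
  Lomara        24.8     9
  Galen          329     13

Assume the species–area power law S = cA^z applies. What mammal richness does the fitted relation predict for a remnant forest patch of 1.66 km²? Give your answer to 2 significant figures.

z = ln(13/9) / ln(329/24.8) = 0.3677 / 2.5852 = 0.1422
c = 9 / 24.8^0.1422 = 9 / 1.579 = 5.7
S₃ = 5.7 × 1.66^0.1422 = 5.7 × 1.075 ≈ 6.126

6.1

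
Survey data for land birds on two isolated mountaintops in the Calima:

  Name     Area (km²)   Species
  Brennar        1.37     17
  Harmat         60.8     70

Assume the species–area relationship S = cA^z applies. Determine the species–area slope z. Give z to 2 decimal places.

0.37

Taking logs: ln S = ln c + z ln A, so z = (ln S₂ − ln S₁)/(ln A₂ − ln A₁).
z = ln(70/17) / ln(60.8/1.37) = ln(4.118) / ln(44.38) = 1.4153 / 3.7928 = 0.3732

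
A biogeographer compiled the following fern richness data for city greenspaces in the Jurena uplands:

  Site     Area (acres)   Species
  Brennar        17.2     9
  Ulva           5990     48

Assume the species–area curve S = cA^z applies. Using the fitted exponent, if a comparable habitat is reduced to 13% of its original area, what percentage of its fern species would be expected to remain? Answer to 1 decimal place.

z = ln(48/9) / ln(5990/17.2) = 1.6740 / 5.8529 = 0.2860
S_new/S_old = (A_new/A_old)^z = 0.13^0.2860 = exp(0.2860 × -2.0402) = 0.5579

55.8%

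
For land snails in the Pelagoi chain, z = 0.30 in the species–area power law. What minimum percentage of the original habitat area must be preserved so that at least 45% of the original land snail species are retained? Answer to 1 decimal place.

7.0%

Need (A_new/A_old)^0.3 = 0.45, so A_new/A_old = 0.45^(1/0.3) = 0.45^3.333
ln(A_new/A_old) = ln 0.45 / 0.3 = -0.7985 / 0.3 = -2.6617
A_new/A_old = e^-2.6617 ≈ 0.06983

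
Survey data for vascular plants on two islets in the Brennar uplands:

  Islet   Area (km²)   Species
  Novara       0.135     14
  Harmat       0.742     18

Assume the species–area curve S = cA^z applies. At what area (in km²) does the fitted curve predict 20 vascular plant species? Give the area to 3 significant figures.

z = ln(18/14) / ln(0.742/0.135) = 0.2513 / 1.7041 = 0.1475
c = 14 / 0.135^0.1475 = 14 / 0.7443 = 18.81
A = (20/18.81)^(1/0.1475) ⇒ ln A = ln(1.063)/0.1475 = 0.4160
A = e^0.4160 ≈ 1.516 km²

1.52 km²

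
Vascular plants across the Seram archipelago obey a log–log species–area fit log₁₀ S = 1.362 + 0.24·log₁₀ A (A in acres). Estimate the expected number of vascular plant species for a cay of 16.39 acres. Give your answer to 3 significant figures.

45.0

S = 23.01 × 16.39^0.24
ln S = ln 23.01 + 0.24 × ln 16.39 = 3.1361 + 0.24 × 2.7967 = 3.8073
S = e^3.8073 ≈ 45.03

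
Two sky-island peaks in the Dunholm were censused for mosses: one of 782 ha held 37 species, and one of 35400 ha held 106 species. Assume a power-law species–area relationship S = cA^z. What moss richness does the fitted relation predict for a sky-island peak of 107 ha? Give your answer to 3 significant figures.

z = ln(106/37) / ln(35400/782) = 1.0525 / 3.8126 = 0.2761
c = 37 / 782^0.2761 = 37 / 6.291 = 5.882
S₃ = 5.882 × 107^0.2761 = 5.882 × 3.633 ≈ 21.37

21.4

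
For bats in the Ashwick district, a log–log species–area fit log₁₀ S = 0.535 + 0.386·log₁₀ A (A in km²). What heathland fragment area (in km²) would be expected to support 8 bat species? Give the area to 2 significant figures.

9.0 km²

8 = 3.428 × A^0.386  ⇒  A^0.386 = 8/3.428 = 2.334
ln A = ln(2.334) / 0.386 = 0.8476 / 0.386 = 2.1957
A = e^2.1957 ≈ 8.987 km²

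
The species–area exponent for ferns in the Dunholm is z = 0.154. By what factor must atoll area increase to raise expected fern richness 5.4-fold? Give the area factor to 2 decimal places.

56990.65

(A₂/A₁)^0.154 = 5.4, so A₂/A₁ = 5.4^(1/0.154) = 5.4^6.494
ln(A₂/A₁) = ln 5.4 / 0.154 = 1.6864 / 0.154 = 10.9506
A₂/A₁ = e^10.9506 ≈ 56991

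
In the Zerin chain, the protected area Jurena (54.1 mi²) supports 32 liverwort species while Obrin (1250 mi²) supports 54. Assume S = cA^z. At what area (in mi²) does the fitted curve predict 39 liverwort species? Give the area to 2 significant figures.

180 mi²

z = ln(54/32) / ln(1250/54.1) = 0.5232 / 3.1401 = 0.1666
c = 32 / 54.1^0.1666 = 32 / 1.945 = 16.46
A = (39/16.46)^(1/0.1666) ⇒ ln A = ln(2.37)/0.1666 = 5.1780
A = e^5.1780 ≈ 177.3 mi²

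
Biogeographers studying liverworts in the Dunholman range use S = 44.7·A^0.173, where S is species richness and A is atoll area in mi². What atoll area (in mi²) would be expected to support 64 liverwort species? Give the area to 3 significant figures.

7.96 mi²

64 = 44.7 × A^0.173  ⇒  A^0.173 = 64/44.7 = 1.432
ln A = ln(1.432) / 0.173 = 0.3589 / 0.173 = 2.0746
A = e^2.0746 ≈ 7.962 mi²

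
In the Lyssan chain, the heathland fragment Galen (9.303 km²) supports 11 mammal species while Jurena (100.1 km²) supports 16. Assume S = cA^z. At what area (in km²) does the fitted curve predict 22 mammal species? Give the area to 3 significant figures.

z = ln(16/11) / ln(100.1/9.303) = 0.3747 / 2.3758 = 0.1577
c = 11 / 9.303^0.1577 = 11 / 1.422 = 7.738
A = (22/7.738)^(1/0.1577) ⇒ ln A = ln(2.843)/0.1577 = 6.6254
A = e^6.6254 ≈ 754 km²

754 km²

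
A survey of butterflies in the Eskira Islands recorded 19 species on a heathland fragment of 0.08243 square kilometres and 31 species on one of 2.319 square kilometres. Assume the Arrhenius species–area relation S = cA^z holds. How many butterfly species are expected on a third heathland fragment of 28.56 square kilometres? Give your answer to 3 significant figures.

z = ln(31/19) / ln(2.319/0.08243) = 0.4895 / 3.3369 = 0.1467
c = 19 / 0.08243^0.1467 = 19 / 0.6934 = 27.4
S₃ = 27.4 × 28.56^0.1467 = 27.4 × 1.635 ≈ 44.81

44.8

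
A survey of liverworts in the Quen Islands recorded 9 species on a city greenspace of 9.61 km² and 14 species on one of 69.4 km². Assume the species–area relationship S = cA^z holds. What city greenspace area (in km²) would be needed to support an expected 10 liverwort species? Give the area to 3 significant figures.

z = ln(14/9) / ln(69.4/9.61) = 0.4418 / 1.9771 = 0.2235
c = 9 / 9.61^0.2235 = 9 / 1.658 = 5.428
A = (10/5.428)^(1/0.2235) ⇒ ln A = ln(1.842)/0.2235 = 2.7343
A = e^2.7343 ≈ 15.4 km²

15.4 km²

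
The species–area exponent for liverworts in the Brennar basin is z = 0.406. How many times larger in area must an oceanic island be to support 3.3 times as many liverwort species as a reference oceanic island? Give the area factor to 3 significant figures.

(A₂/A₁)^0.406 = 3.3, so A₂/A₁ = 3.3^(1/0.406) = 3.3^2.463
ln(A₂/A₁) = ln 3.3 / 0.406 = 1.1939 / 0.406 = 2.9407
A₂/A₁ = e^2.9407 ≈ 18.93

18.9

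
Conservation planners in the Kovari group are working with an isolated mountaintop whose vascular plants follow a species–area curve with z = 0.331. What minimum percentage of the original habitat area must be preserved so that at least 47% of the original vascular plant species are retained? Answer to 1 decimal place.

10.2%

Need (A_new/A_old)^0.331 = 0.47, so A_new/A_old = 0.47^(1/0.331) = 0.47^3.021
ln(A_new/A_old) = ln 0.47 / 0.331 = -0.7550 / 0.331 = -2.2810
A_new/A_old = e^-2.2810 ≈ 0.1022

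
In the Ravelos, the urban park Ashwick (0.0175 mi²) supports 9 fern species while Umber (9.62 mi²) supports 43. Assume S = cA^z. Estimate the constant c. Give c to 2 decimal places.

z = ln(S₂/S₁) / ln(A₂/A₁) = ln(43/9) / ln(9.62/0.0175) = 1.5640 / 6.3094 = 0.2479
c = S₁ / A₁^z = 9 / 0.0175^0.2479 = 9 / 0.3668 = 24.53

24.53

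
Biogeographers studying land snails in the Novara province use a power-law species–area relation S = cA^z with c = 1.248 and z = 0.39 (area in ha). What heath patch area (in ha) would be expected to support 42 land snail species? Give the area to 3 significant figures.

8230 ha

42 = 1.248 × A^0.39  ⇒  A^0.39 = 42/1.248 = 33.65
ln A = ln(33.65) / 0.39 = 3.5161 / 0.39 = 9.0157
A = e^9.0157 ≈ 8231 ha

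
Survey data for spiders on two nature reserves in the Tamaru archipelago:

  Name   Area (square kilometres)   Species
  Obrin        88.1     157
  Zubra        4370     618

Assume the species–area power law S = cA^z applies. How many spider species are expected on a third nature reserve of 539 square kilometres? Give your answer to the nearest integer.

z = ln(618/157) / ln(4370/88.1) = 1.3702 / 3.9040 = 0.3510
c = 157 / 88.1^0.3510 = 157 / 4.816 = 32.6
S₃ = 32.6 × 539^0.3510 = 32.6 × 9.094 ≈ 296.5

296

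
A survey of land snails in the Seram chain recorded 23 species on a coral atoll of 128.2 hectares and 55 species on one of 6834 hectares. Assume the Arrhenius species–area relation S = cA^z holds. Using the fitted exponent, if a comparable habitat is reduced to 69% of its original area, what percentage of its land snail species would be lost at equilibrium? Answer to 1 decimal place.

z = ln(55/23) / ln(6834/128.2) = 0.8718 / 3.9761 = 0.2193
S_new/S_old = (A_new/A_old)^z = 0.69^0.2193 = exp(0.2193 × -0.3711) = 0.9219
Fraction lost = 1 − 0.9219 = 0.07814

7.8%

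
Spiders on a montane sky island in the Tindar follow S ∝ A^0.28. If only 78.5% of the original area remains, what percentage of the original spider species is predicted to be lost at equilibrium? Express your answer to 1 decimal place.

S_new/S_old = (A_new/A_old)^z = 0.785^0.28
= exp(0.28 × ln 0.785) = exp(0.28 × -0.2421) = exp(-0.0678) ≈ 0.9345
Fraction lost = 1 − 0.9345 = 0.06553

6.6%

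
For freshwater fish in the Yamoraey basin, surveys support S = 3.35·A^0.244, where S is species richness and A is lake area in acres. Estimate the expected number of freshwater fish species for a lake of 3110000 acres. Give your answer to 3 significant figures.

129

S = 3.35 × 3110000^0.244
ln S = ln 3.35 + 0.244 × ln 3110000 = 1.2090 + 0.244 × 14.9501 = 4.8568
S = e^4.8568 ≈ 128.6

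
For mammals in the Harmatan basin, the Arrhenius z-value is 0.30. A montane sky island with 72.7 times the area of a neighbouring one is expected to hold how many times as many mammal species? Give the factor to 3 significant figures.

3.62

S₂/S₁ = (A₂/A₁)^z = 72.7^0.3
ln(S₂/S₁) = 0.3 × ln 72.7 = 0.3 × 4.2863 = 1.2859
S₂/S₁ = e^1.2859 ≈ 3.618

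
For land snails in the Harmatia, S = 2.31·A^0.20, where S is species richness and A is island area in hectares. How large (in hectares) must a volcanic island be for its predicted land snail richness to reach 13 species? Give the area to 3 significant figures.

13 = 2.31 × A^0.2  ⇒  A^0.2 = 13/2.31 = 5.628
ln A = ln(5.628) / 0.2 = 1.7277 / 0.2 = 8.6385
A = e^8.6385 ≈ 5645 hectares

5640 hectares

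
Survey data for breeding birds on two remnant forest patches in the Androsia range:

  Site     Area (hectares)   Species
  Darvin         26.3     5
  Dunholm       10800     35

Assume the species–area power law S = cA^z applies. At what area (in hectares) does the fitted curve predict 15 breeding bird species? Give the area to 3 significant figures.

786 hectares

z = ln(35/5) / ln(10800/26.3) = 1.9459 / 6.0177 = 0.3234
c = 5 / 26.3^0.3234 = 5 / 2.878 = 1.737
A = (15/1.737)^(1/0.3234) ⇒ ln A = ln(8.635)/0.3234 = 6.6670
A = e^6.6670 ≈ 786.1 hectares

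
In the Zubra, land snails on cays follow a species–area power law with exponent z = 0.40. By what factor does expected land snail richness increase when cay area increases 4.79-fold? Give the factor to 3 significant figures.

1.87

S₂/S₁ = (A₂/A₁)^z = 4.79^0.4
ln(S₂/S₁) = 0.4 × ln 4.79 = 0.4 × 1.5665 = 0.6266
S₂/S₁ = e^0.6266 ≈ 1.871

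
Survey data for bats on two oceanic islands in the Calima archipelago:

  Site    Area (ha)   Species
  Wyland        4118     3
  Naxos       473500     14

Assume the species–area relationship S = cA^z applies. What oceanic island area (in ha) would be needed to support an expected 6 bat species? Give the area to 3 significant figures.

34800 ha

z = ln(14/3) / ln(473500/4118) = 1.5404 / 4.7448 = 0.3247
c = 3 / 4118^0.3247 = 3 / 14.91 = 0.2012
A = (6/0.2012)^(1/0.3247) ⇒ ln A = ln(29.82)/0.3247 = 10.4581
A = e^10.4581 ≈ 34826 ha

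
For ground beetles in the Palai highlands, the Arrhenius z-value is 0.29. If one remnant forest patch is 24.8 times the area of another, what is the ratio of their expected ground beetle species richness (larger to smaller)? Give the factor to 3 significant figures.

S₂/S₁ = (A₂/A₁)^z = 24.8^0.29
ln(S₂/S₁) = 0.29 × ln 24.8 = 0.29 × 3.2108 = 0.9311
S₂/S₁ = e^0.9311 ≈ 2.537

2.54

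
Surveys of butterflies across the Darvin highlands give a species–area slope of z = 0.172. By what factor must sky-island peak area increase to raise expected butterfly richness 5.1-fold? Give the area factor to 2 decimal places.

(A₂/A₁)^0.172 = 5.1, so A₂/A₁ = 5.1^(1/0.172) = 5.1^5.814
ln(A₂/A₁) = ln 5.1 / 0.172 = 1.6292 / 0.172 = 9.4723
A₂/A₁ = e^9.4723 ≈ 12995

12995.11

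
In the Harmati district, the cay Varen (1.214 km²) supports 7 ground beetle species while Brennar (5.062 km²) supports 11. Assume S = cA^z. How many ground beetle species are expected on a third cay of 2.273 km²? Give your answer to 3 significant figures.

8.54

z = ln(11/7) / ln(5.062/1.214) = 0.4520 / 1.4278 = 0.3166
c = 7 / 1.214^0.3166 = 7 / 1.063 = 6.583
S₃ = 6.583 × 2.273^0.3166 = 6.583 × 1.297 ≈ 8.537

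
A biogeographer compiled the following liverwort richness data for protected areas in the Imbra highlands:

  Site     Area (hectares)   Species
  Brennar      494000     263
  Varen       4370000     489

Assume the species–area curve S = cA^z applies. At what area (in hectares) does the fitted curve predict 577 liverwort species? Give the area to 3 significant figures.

z = ln(489/263) / ln(4370000/494000) = 0.6202 / 2.1800 = 0.2845
c = 263 / 494000^0.2845 = 263 / 41.67 = 6.311
A = (577/6.311)^(1/0.2845) ⇒ ln A = ln(91.43)/0.2845 = 15.8719
A = e^15.8719 ≈ 7817862 hectares

7820000 hectares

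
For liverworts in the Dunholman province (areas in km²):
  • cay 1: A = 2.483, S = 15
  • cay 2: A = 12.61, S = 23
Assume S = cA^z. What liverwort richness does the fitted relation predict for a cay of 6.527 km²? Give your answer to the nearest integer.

19

z = ln(23/15) / ln(12.61/2.483) = 0.4274 / 1.6250 = 0.2630
c = 15 / 2.483^0.2630 = 15 / 1.27 = 11.81
S₃ = 11.81 × 6.527^0.2630 = 11.81 × 1.638 ≈ 19.34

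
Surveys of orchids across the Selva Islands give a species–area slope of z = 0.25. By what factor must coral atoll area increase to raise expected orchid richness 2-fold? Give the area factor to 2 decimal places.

16.00

(A₂/A₁)^0.25 = 2, so A₂/A₁ = 2^(1/0.25) = 2^4
ln(A₂/A₁) = ln 2 / 0.25 = 0.6931 / 0.25 = 2.7726
A₂/A₁ = e^2.7726 ≈ 16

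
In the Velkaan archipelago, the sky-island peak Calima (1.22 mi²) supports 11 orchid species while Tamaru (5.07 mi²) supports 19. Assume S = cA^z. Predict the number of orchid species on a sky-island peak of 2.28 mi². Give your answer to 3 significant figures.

14.0

z = ln(19/11) / ln(5.07/1.22) = 0.5465 / 1.4245 = 0.3837
c = 11 / 1.22^0.3837 = 11 / 1.079 = 10.19
S₃ = 10.19 × 2.28^0.3837 = 10.19 × 1.372 ≈ 13.98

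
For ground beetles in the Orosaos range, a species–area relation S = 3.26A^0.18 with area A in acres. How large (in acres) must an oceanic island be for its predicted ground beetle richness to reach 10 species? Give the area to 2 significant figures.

10 = 3.26 × A^0.18  ⇒  A^0.18 = 10/3.26 = 3.067
ln A = ln(3.067) / 0.18 = 1.1209 / 0.18 = 6.2270
A = e^6.2270 ≈ 506.2 acres

510 acres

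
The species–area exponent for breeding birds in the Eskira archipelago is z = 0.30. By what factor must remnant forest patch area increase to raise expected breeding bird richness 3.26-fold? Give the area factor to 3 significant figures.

51.4

(A₂/A₁)^0.3 = 3.26, so A₂/A₁ = 3.26^(1/0.3) = 3.26^3.333
ln(A₂/A₁) = ln 3.26 / 0.3 = 1.1817 / 0.3 = 3.9391
A₂/A₁ = e^3.9391 ≈ 51.37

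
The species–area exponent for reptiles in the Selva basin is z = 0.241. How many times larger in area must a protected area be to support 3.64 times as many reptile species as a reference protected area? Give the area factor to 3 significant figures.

213

(A₂/A₁)^0.241 = 3.64, so A₂/A₁ = 3.64^(1/0.241) = 3.64^4.149
ln(A₂/A₁) = ln 3.64 / 0.241 = 1.2920 / 0.241 = 5.3609
A₂/A₁ = e^5.3609 ≈ 212.9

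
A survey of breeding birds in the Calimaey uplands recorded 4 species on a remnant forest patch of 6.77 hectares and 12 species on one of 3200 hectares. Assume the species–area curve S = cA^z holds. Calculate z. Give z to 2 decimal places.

Taking logs: ln S = ln c + z ln A, so z = (ln S₂ − ln S₁)/(ln A₂ − ln A₁).
z = ln(12/4) / ln(3200/6.77) = ln(3) / ln(472.7) = 1.0986 / 6.1584 = 0.1784

0.18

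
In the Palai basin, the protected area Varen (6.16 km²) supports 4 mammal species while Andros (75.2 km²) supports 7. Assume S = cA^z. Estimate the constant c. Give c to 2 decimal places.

z = ln(S₂/S₁) / ln(A₂/A₁) = ln(7/4) / ln(75.2/6.16) = 0.5596 / 2.5021 = 0.2237
c = S₁ / A₁^z = 4 / 6.16^0.2237 = 4 / 1.502 = 2.664

2.66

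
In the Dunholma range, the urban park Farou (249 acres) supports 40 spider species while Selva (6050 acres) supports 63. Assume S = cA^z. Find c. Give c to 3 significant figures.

18.2

z = ln(S₂/S₁) / ln(A₂/A₁) = ln(63/40) / ln(6050/249) = 0.4543 / 3.1904 = 0.1424
c = S₁ / A₁^z = 40 / 249^0.1424 = 40 / 2.194 = 18.23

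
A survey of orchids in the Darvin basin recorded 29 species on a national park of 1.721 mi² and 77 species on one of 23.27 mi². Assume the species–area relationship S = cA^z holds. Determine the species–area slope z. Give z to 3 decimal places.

Taking logs: ln S = ln c + z ln A, so z = (ln S₂ − ln S₁)/(ln A₂ − ln A₁).
z = ln(77/29) / ln(23.27/1.721) = ln(2.655) / ln(13.52) = 0.9765 / 2.6043 = 0.3750

0.375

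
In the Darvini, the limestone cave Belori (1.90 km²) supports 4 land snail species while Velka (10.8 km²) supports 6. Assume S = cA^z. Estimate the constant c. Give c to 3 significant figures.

3.44

z = ln(S₂/S₁) / ln(A₂/A₁) = ln(6/4) / ln(10.8/1.9) = 0.4055 / 1.7377 = 0.2333
c = S₁ / A₁^z = 4 / 1.9^0.2333 = 4 / 1.162 = 3.444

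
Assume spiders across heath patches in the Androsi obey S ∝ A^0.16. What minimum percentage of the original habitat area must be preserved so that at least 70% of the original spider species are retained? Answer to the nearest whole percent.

11%

Need (A_new/A_old)^0.16 = 0.7, so A_new/A_old = 0.7^(1/0.16) = 0.7^6.25
ln(A_new/A_old) = ln 0.7 / 0.16 = -0.3567 / 0.16 = -2.2292
A_new/A_old = e^-2.2292 ≈ 0.1076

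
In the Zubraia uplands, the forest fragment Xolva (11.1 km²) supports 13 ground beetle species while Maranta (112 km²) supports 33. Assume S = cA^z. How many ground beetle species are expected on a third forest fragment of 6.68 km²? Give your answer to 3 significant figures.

z = ln(33/13) / ln(112/11.1) = 0.9316 / 2.3116 = 0.4030
c = 13 / 11.1^0.4030 = 13 / 2.638 = 4.928
S₃ = 4.928 × 6.68^0.4030 = 4.928 × 2.15 ≈ 10.59

10.6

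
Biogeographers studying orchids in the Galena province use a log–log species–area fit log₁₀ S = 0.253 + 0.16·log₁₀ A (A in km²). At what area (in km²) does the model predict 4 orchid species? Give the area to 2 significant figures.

150 km²

4 = 1.791 × A^0.16  ⇒  A^0.16 = 4/1.791 = 2.234
ln A = ln(2.234) / 0.16 = 0.8037 / 0.16 = 5.0234
A = e^5.0234 ≈ 151.9 km²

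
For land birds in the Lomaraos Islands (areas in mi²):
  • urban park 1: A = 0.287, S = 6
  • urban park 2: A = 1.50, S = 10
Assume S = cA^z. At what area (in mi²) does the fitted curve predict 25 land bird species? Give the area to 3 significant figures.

z = ln(10/6) / ln(1.5/0.287) = 0.5108 / 1.6537 = 0.3089
c = 6 / 0.287^0.3089 = 6 / 0.6801 = 8.823
A = (25/8.823)^(1/0.3089) ⇒ ln A = ln(2.834)/0.3089 = 3.3718
A = e^3.3718 ≈ 29.13 mi²

29.1 mi²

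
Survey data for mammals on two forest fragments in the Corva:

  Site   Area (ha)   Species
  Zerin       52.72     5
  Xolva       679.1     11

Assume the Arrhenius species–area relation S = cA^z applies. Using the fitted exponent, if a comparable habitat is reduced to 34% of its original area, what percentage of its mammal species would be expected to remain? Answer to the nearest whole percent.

72%

z = ln(11/5) / ln(679.1/52.72) = 0.7885 / 2.5558 = 0.3085
S_new/S_old = (A_new/A_old)^z = 0.34^0.3085 = exp(0.3085 × -1.0788) = 0.7169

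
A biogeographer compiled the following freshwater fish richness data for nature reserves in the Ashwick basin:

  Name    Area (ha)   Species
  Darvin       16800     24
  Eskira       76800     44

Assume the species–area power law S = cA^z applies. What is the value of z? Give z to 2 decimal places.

0.40

Taking logs: ln S = ln c + z ln A, so z = (ln S₂ − ln S₁)/(ln A₂ − ln A₁).
z = ln(44/24) / ln(76800/16800) = ln(1.833) / ln(4.571) = 0.6061 / 1.5198 = 0.3988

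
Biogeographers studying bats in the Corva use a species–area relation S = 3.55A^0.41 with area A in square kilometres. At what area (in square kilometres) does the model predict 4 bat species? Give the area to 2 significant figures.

4 = 3.55 × A^0.41  ⇒  A^0.41 = 4/3.55 = 1.127
ln A = ln(1.127) / 0.41 = 0.1193 / 0.41 = 0.2911
A = e^0.2911 ≈ 1.338 square kilometres

1.3 square kilometres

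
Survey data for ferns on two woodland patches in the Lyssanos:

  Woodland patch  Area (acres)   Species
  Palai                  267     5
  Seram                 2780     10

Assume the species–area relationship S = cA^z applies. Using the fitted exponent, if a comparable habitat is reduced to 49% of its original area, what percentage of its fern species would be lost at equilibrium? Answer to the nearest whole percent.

19%

z = ln(10/5) / ln(2780/267) = 0.6931 / 2.3430 = 0.2958
S_new/S_old = (A_new/A_old)^z = 0.49^0.2958 = exp(0.2958 × -0.7133) = 0.8097
Fraction lost = 1 − 0.8097 = 0.1903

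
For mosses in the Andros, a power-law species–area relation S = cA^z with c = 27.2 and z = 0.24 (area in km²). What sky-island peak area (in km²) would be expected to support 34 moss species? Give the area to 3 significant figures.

34 = 27.2 × A^0.24  ⇒  A^0.24 = 34/27.2 = 1.25
ln A = ln(1.25) / 0.24 = 0.2231 / 0.24 = 0.9298
A = e^0.9298 ≈ 2.534 km²

2.53 km²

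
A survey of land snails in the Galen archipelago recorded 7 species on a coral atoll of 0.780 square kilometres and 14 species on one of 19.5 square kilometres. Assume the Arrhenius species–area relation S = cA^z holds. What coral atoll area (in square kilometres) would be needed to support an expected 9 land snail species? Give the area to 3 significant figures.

z = ln(14/7) / ln(19.5/0.78) = 0.6931 / 3.2189 = 0.2153
c = 7 / 0.78^0.2153 = 7 / 0.9479 = 7.385
A = (9/7.385)^(1/0.2153) ⇒ ln A = ln(1.219)/0.2153 = 0.9186
A = e^0.9186 ≈ 2.506 square kilometres

2.51 square kilometres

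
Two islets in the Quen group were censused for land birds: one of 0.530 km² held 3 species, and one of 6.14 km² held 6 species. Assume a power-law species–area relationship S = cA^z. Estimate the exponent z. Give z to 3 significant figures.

0.283

Taking logs: ln S = ln c + z ln A, so z = (ln S₂ − ln S₁)/(ln A₂ − ln A₁).
z = ln(6/3) / ln(6.14/0.53) = ln(2) / ln(11.58) = 0.6931 / 2.4497 = 0.2830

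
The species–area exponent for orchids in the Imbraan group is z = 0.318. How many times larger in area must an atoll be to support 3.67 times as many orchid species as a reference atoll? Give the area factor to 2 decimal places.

59.66

(A₂/A₁)^0.318 = 3.67, so A₂/A₁ = 3.67^(1/0.318) = 3.67^3.145
ln(A₂/A₁) = ln 3.67 / 0.318 = 1.3002 / 0.318 = 4.0887
A₂/A₁ = e^4.0887 ≈ 59.66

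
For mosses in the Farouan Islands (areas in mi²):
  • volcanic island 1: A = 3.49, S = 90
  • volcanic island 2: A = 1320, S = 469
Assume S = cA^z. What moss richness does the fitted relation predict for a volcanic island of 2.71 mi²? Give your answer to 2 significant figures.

z = ln(469/90) / ln(1320/3.49) = 1.6508 / 5.9355 = 0.2781
c = 90 / 3.49^0.2781 = 90 / 1.416 = 63.57
S₃ = 63.57 × 2.71^0.2781 = 63.57 × 1.32 ≈ 83.89

84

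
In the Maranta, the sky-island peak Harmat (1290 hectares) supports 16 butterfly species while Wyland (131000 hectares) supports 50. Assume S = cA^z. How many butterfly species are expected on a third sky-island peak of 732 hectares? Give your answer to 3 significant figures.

z = ln(50/16) / ln(131000/1290) = 1.1394 / 4.6206 = 0.2466
c = 16 / 1290^0.2466 = 16 / 5.849 = 2.736
S₃ = 2.736 × 732^0.2466 = 2.736 × 5.086 ≈ 13.91

13.9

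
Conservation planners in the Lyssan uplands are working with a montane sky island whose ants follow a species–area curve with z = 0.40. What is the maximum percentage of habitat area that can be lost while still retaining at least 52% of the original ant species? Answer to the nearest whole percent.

Need (A_new/A_old)^0.4 = 0.52, so A_new/A_old = 0.52^(1/0.4) = 0.52^2.5
ln(A_new/A_old) = ln 0.52 / 0.4 = -0.6539 / 0.4 = -1.6348
A_new/A_old = e^-1.6348 ≈ 0.195
Fraction that can be lost = 1 − 0.195 = 0.805

81%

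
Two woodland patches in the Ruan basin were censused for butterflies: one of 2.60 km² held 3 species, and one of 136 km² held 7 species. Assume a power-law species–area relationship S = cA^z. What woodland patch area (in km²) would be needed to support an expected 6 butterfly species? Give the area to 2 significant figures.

66 km²

z = ln(7/3) / ln(136/2.6) = 0.8473 / 3.9571 = 0.2141
c = 3 / 2.6^0.2141 = 3 / 1.227 = 2.445
A = (6/2.445)^(1/0.2141) ⇒ ln A = ln(2.454)/0.2141 = 4.1927
A = e^4.1927 ≈ 66.2 km²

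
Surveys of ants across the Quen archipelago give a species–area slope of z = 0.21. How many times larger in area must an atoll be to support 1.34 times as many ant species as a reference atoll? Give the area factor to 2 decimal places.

4.03

(A₂/A₁)^0.21 = 1.34, so A₂/A₁ = 1.34^(1/0.21) = 1.34^4.762
ln(A₂/A₁) = ln 1.34 / 0.21 = 0.2927 / 0.21 = 1.3937
A₂/A₁ = e^1.3937 ≈ 4.03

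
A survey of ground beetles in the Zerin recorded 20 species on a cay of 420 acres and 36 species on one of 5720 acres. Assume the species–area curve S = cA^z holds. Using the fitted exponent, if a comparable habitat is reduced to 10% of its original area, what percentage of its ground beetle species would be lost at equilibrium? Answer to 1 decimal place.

40.4%

z = ln(36/20) / ln(5720/420) = 0.5878 / 2.6115 = 0.2251
S_new/S_old = (A_new/A_old)^z = 0.1^0.2251 = exp(0.2251 × -2.3026) = 0.5956
Fraction lost = 1 − 0.5956 = 0.4044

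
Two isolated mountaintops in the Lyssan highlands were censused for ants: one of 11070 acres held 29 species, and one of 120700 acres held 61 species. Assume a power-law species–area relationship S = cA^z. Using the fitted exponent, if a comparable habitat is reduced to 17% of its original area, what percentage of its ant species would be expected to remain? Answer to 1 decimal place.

57.6%

z = ln(61/29) / ln(120700/11070) = 0.7436 / 2.3891 = 0.3112
S_new/S_old = (A_new/A_old)^z = 0.17^0.3112 = exp(0.3112 × -1.7720) = 0.5761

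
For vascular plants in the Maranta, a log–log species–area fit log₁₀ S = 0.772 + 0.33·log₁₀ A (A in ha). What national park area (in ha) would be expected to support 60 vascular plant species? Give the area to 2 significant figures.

60 = 5.916 × A^0.33  ⇒  A^0.33 = 60/5.916 = 10.14
ln A = ln(10.14) / 0.33 = 2.3167 / 0.33 = 7.0205
A = e^7.0205 ≈ 1119 ha

1100 ha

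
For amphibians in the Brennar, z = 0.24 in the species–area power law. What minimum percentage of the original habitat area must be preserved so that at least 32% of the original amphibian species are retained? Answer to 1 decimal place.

Need (A_new/A_old)^0.24 = 0.32, so A_new/A_old = 0.32^(1/0.24) = 0.32^4.167
ln(A_new/A_old) = ln 0.32 / 0.24 = -1.1394 / 0.24 = -4.7476
A_new/A_old = e^-4.7476 ≈ 0.008672

0.9%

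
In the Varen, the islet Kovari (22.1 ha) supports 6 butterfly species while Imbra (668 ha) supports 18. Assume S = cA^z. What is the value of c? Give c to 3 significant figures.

z = ln(S₂/S₁) / ln(A₂/A₁) = ln(18/6) / ln(668/22.1) = 1.0986 / 3.4087 = 0.3223
c = S₁ / A₁^z = 6 / 22.1^0.3223 = 6 / 2.712 = 2.212

2.21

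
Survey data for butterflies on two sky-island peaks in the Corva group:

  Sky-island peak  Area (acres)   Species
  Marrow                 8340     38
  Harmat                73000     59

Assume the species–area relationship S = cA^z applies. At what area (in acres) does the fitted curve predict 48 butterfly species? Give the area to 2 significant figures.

z = ln(59/38) / ln(73000/8340) = 0.4400 / 2.1694 = 0.2028
c = 38 / 8340^0.2028 = 38 / 6.24 = 6.089
A = (48/6.089)^(1/0.2028) ⇒ ln A = ln(7.883)/0.2028 = 10.1808
A = e^10.1808 ≈ 26391 acres

26000 acres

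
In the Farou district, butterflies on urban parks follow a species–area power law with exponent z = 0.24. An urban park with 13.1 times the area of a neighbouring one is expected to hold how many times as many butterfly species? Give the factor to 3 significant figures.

1.85

S₂/S₁ = (A₂/A₁)^z = 13.1^0.24
ln(S₂/S₁) = 0.24 × ln 13.1 = 0.24 × 2.5726 = 0.6174
S₂/S₁ = e^0.6174 ≈ 1.854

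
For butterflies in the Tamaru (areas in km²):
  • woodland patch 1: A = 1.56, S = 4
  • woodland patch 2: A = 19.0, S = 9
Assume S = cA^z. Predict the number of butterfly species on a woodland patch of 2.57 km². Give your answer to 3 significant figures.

z = ln(9/4) / ln(19/1.56) = 0.8109 / 2.4998 = 0.3244
c = 4 / 1.56^0.3244 = 4 / 1.155 = 3.463
S₃ = 3.463 × 2.57^0.3244 = 3.463 × 1.358 ≈ 4.703

4.70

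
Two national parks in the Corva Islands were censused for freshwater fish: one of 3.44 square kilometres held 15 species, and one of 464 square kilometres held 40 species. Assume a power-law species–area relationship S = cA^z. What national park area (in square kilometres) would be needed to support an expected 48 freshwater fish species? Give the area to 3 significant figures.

1150 square kilometres

z = ln(40/15) / ln(464/3.44) = 0.9808 / 4.9044 = 0.2000
c = 15 / 3.44^0.2000 = 15 / 1.28 = 11.72
A = (48/11.72)^(1/0.2000) ⇒ ln A = ln(4.097)/0.2000 = 7.0515
A = e^7.0515 ≈ 1155 square kilometres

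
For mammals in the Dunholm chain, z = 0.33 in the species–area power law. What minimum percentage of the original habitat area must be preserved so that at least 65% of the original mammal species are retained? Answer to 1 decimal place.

27.1%

Need (A_new/A_old)^0.33 = 0.65, so A_new/A_old = 0.65^(1/0.33) = 0.65^3.03
ln(A_new/A_old) = ln 0.65 / 0.33 = -0.4308 / 0.33 = -1.3054
A_new/A_old = e^-1.3054 ≈ 0.2711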